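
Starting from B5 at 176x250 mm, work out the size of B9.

B6: ⌊250/2⌋ × 176 = 125 × 176 mm
B7: ⌊176/2⌋ × 125 = 88 × 125 mm
B8: ⌊125/2⌋ × 88 = 62 × 88 mm
B9: ⌊88/2⌋ × 62 = 44 × 62 mm

44 × 62 mm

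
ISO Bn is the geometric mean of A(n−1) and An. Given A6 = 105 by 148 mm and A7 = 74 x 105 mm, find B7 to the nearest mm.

Short side: √(105 · 74) = √7770 ≈ 88.1 → 88 mm
Long side: √(148 · 105) = √15540 ≈ 124.7 → 125 mm

88 × 125 mm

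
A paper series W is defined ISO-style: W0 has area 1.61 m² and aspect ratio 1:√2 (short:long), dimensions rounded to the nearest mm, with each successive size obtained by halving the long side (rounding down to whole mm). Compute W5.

188 × 266 mm

Let W0's short side be w mm. w · w√2 = 1.61 m² = 1,610,000 mm², so w ≈ 1067.0 mm and w√2 ≈ 1508.9 mm → W0 = 1067 × 1509 mm.
W1: ⌊1509/2⌋ × 1067 = 754 × 1067 mm
W2: ⌊1067/2⌋ × 754 = 533 × 754 mm
W3: ⌊754/2⌋ × 533 = 377 × 533 mm
W4: ⌊533/2⌋ × 377 = 266 × 377 mm
W5: ⌊377/2⌋ × 266 = 188 × 266 mm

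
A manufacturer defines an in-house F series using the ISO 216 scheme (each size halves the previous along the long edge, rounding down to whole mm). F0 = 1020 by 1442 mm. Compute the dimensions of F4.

255 × 360 mm

F1: ⌊1442/2⌋ × 1020 = 721 × 1020 mm
F2: ⌊1020/2⌋ × 721 = 510 × 721 mm
F3: ⌊721/2⌋ × 510 = 360 × 510 mm
F4: ⌊510/2⌋ × 360 = 255 × 360 mm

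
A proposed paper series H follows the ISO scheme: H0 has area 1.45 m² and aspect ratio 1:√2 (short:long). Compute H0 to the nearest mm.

Let the short side be w mm. Then w · w√2 = 1.45 m² = 1,450,000 mm².
w² = 1,450,000/√2, so w ≈ 1012.6 mm; long side = w√2 ≈ 1432.0 mm.

1013 × 1432 mm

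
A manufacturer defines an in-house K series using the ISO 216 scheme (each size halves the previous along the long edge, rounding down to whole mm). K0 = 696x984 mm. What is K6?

87 × 123 mm

K1: ⌊984/2⌋ × 696 = 492 × 696 mm
K2: ⌊696/2⌋ × 492 = 348 × 492 mm
K3: ⌊492/2⌋ × 348 = 246 × 348 mm
K4: ⌊348/2⌋ × 246 = 174 × 246 mm
K5: ⌊246/2⌋ × 174 = 123 × 174 mm
K6: ⌊174/2⌋ × 123 = 87 × 123 mm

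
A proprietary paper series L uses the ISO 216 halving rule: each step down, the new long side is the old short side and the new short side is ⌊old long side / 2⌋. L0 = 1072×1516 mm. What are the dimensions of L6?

134 × 189 mm

L1: ⌊1516/2⌋ × 1072 = 758 × 1072 mm
L2: ⌊1072/2⌋ × 758 = 536 × 758 mm
L3: ⌊758/2⌋ × 536 = 379 × 536 mm
L4: ⌊536/2⌋ × 379 = 268 × 379 mm
L5: ⌊379/2⌋ × 268 = 189 × 268 mm
L6: ⌊268/2⌋ × 189 = 134 × 189 mm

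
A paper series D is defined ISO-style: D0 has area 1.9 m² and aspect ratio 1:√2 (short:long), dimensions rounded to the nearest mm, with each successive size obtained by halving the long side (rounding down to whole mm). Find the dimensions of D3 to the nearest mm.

Let D0's short side be w mm. w · w√2 = 1.9 m² = 1,900,000 mm², so w ≈ 1159.1 mm and w√2 ≈ 1639.2 mm → D0 = 1159 × 1639 mm.
D1: ⌊1639/2⌋ × 1159 = 819 × 1159 mm
D2: ⌊1159/2⌋ × 819 = 579 × 819 mm
D3: ⌊819/2⌋ × 579 = 409 × 579 mm

409 × 579 mm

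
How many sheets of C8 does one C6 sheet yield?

Each ISO step halves the sheet: 1 × C6 → 2 × C7 → 4 × C8
From C6 to C8 is 2 halving steps: 2^2 = 4.

4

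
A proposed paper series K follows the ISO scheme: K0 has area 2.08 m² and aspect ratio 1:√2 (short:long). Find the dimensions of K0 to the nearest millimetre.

1213 × 1715 mm

Let the short side be w mm. Then w · w√2 = 2.08 m² = 2,080,000 mm².
w² = 2,080,000/√2, so w ≈ 1212.8 mm; long side = w√2 ≈ 1715.1 mm.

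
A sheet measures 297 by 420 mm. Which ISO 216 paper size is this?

A3 (297 × 420 mm)

Aspect ratio 420/297 ≈ 1.414 — close to the ISO √2 ≈ 1.414.
In the A-series (A0 area = 1 m²): A3 = 297 × 420 mm.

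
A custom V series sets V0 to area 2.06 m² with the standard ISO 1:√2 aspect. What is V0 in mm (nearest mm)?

Let the short side be w mm. Then w · w√2 = 2.06 m² = 2,060,000 mm².
w² = 2,060,000/√2, so w ≈ 1206.9 mm; long side = w√2 ≈ 1706.8 mm.

1207 × 1707 mm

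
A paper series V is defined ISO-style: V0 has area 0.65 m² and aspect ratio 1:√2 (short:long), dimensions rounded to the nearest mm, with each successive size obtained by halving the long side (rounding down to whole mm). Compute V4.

169 × 239 mm

Let V0's short side be w mm. w · w√2 = 0.65 m² = 650,000 mm², so w ≈ 678.0 mm and w√2 ≈ 958.8 mm → V0 = 678 × 959 mm.
V1: ⌊959/2⌋ × 678 = 479 × 678 mm
V2: ⌊678/2⌋ × 479 = 339 × 479 mm
V3: ⌊479/2⌋ × 339 = 239 × 339 mm
V4: ⌊339/2⌋ × 239 = 169 × 239 mm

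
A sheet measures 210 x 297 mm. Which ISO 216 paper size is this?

A4 (210 × 297 mm)

Aspect ratio 297/210 ≈ 1.414 — close to the ISO √2 ≈ 1.414.
In the A-series (A0 area = 1 m²): A4 = 210 × 297 mm.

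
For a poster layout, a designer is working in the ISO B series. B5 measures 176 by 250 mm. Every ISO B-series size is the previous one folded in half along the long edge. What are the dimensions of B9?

44 × 62 mm

B6: ⌊250/2⌋ × 176 = 125 × 176 mm
B7: ⌊176/2⌋ × 125 = 88 × 125 mm
B8: ⌊125/2⌋ × 88 = 62 × 88 mm
B9: ⌊88/2⌋ × 62 = 44 × 62 mm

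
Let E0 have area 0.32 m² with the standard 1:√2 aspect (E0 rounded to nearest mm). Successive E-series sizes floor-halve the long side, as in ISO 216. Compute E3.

Let E0's short side be w mm. w · w√2 = 0.32 m² = 320,000 mm², so w ≈ 475.7 mm and w√2 ≈ 672.7 mm → E0 = 476 × 673 mm.
E1: ⌊673/2⌋ × 476 = 336 × 476 mm
E2: ⌊476/2⌋ × 336 = 238 × 336 mm
E3: ⌊336/2⌋ × 238 = 168 × 238 mm

168 × 238 mm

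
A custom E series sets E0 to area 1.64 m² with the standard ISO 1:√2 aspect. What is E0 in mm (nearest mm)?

Let the short side be w mm. Then w · w√2 = 1.64 m² = 1,640,000 mm².
w² = 1,640,000/√2, so w ≈ 1076.9 mm; long side = w√2 ≈ 1522.9 mm.

1077 × 1523 mm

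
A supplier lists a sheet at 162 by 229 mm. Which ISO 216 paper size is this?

C5 (162 × 229 mm)

Aspect ratio 229/162 ≈ 1.414 — close to the ISO √2 ≈ 1.414.
In the C-series (envelope sizes, between A and B): C5 = 162 × 229 mm.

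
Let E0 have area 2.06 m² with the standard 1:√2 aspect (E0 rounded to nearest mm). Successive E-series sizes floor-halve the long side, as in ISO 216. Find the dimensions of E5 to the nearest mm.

213 × 301 mm

Let E0's short side be w mm. w · w√2 = 2.06 m² = 2,060,000 mm², so w ≈ 1206.9 mm and w√2 ≈ 1706.8 mm → E0 = 1207 × 1707 mm.
E1: ⌊1707/2⌋ × 1207 = 853 × 1207 mm
E2: ⌊1207/2⌋ × 853 = 603 × 853 mm
E3: ⌊853/2⌋ × 603 = 426 × 603 mm
E4: ⌊603/2⌋ × 426 = 301 × 426 mm
E5: ⌊426/2⌋ × 301 = 213 × 301 mm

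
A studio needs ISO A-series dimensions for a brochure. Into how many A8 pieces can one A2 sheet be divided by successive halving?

64

Each ISO step halves the sheet: 1 × A2 → 2 × A3 → 4 × A4 → 8 × A5 → …
From A2 to A8 is 6 halving steps: 2^6 = 64.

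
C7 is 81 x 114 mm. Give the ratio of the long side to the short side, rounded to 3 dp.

114 / 81 = 1.407
ISO 216 targets √2 ≈ 1.414; the -0.007 deviation is from mm rounding.

1.407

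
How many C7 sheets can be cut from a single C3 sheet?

C3 = 324 × 458 mm; C7 = 81 × 114 mm.
Each halving step doubles the count; 4 steps from C3 to C7.
2^4 = 16.

16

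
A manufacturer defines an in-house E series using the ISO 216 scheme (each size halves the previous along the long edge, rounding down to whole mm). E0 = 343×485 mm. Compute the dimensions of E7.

30 × 42 mm

E1 = 242 × 343 mm (from E0 by 1 halving).
E2: ⌊343/2⌋ × 242 = 171 × 242 mm
E3: ⌊242/2⌋ × 171 = 121 × 171 mm
E4: ⌊171/2⌋ × 121 = 85 × 121 mm
E5: ⌊121/2⌋ × 85 = 60 × 85 mm
E6: ⌊85/2⌋ × 60 = 42 × 60 mm
E7: ⌊60/2⌋ × 42 = 30 × 42 mm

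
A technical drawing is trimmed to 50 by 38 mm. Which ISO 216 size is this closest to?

A9 (37 × 52 mm)

Aspect ratio 50/38 ≈ 1.316 (ISO target is √2 ≈ 1.414).
In the A-series (A0 area = 1 m²): A9 = 37 × 52 mm.
Off by 3 mm total — nearest standard size.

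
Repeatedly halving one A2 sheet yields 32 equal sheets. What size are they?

32 = 2^5, so 5 halving steps.
A2 → A3 → … → A7 after 5 steps.

A7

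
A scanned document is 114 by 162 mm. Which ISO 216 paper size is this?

C6 (114 × 162 mm)

Aspect ratio 162/114 ≈ 1.421 — close to the ISO √2 ≈ 1.414.
In the C-series (envelope sizes, between A and B): C6 = 114 × 162 mm.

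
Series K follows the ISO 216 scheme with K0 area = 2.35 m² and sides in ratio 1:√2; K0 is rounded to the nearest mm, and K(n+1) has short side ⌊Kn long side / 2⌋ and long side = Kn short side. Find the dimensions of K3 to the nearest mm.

Let K0's short side be w mm. w · w√2 = 2.35 m² = 2,350,000 mm², so w ≈ 1289.1 mm and w√2 ≈ 1823.0 mm → K0 = 1289 × 1823 mm.
K1: ⌊1823/2⌋ × 1289 = 911 × 1289 mm
K2: ⌊1289/2⌋ × 911 = 644 × 911 mm
K3: ⌊911/2⌋ × 644 = 455 × 644 mm

455 × 644 mm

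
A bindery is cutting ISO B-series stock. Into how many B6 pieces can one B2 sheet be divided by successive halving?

16

Each ISO step halves the sheet: 1 × B2 → 2 × B3 → 4 × B4 → 8 × B5 → …
From B2 to B6 is 4 halving steps: 2^4 = 16.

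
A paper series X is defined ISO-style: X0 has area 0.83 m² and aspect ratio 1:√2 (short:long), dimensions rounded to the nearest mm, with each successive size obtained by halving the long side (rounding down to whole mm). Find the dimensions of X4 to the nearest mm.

191 × 270 mm

Let X0's short side be w mm. w · w√2 = 0.83 m² = 830,000 mm², so w ≈ 766.1 mm and w√2 ≈ 1083.4 mm → X0 = 766 × 1083 mm.
X1: ⌊1083/2⌋ × 766 = 541 × 766 mm
X2: ⌊766/2⌋ × 541 = 383 × 541 mm
X3: ⌊541/2⌋ × 383 = 270 × 383 mm
X4: ⌊383/2⌋ × 270 = 191 × 270 mm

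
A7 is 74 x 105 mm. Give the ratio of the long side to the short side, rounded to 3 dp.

105 / 74 = 1.419
ISO 216 targets √2 ≈ 1.414; the +0.005 deviation is from mm rounding.

1.419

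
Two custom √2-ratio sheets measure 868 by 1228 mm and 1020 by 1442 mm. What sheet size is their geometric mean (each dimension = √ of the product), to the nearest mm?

Short side: √(868 · 1020) = √885360 ≈ 940.9 → 941 mm
Long side: √(1228 · 1442) = √1770776 ≈ 1330.7 → 1331 mm

941 × 1331 mm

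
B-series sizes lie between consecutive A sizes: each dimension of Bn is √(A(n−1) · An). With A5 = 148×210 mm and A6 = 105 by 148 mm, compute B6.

Short side: √(148 · 105) = √15540 ≈ 124.7 → 125 mm
Long side: √(210 · 148) = √31080 ≈ 176.3 → 176 mm

125 × 176 mm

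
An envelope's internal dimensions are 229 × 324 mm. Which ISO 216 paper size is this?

Aspect ratio 324/229 ≈ 1.415 — close to the ISO √2 ≈ 1.414.
In the C-series (envelope sizes, between A and B): C4 = 229 × 324 mm.

C4 (229 × 324 mm)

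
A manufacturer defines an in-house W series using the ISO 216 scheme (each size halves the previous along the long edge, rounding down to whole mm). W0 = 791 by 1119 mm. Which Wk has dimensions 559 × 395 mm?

W0: 791 × 1119 mm
W1: 559 × 791 mm
W2: 395 × 559 mm
W3: 279 × 395 mm
→ matches W2.

W2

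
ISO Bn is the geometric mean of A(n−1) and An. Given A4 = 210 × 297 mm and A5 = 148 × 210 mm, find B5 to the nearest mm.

176 × 250 mm

Short side: √(210 · 148) = √31080 ≈ 176.3 → 176 mm
Long side: √(297 · 210) = √62370 ≈ 249.7 → 250 mm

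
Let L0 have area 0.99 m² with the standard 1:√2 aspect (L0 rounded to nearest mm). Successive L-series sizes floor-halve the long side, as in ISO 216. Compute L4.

Let L0's short side be w mm. w · w√2 = 0.99 m² = 990,000 mm², so w ≈ 836.7 mm and w√2 ≈ 1183.2 mm → L0 = 837 × 1183 mm.
L1: ⌊1183/2⌋ × 837 = 591 × 837 mm
L2: ⌊837/2⌋ × 591 = 418 × 591 mm
L3: ⌊591/2⌋ × 418 = 295 × 418 mm
L4: ⌊418/2⌋ × 295 = 209 × 295 mm

209 × 295 mm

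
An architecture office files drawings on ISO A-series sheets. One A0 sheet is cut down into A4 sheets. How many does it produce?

16

Each ISO step halves the sheet: 1 × A0 → 2 × A1 → 4 × A2 → 8 × A3 → …
From A0 to A4 is 4 halving steps: 2^4 = 16.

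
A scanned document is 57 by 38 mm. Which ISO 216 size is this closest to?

Aspect ratio 57/38 ≈ 1.500 (ISO target is √2 ≈ 1.414).
In the C-series (envelope sizes, between A and B): C9 = 40 × 57 mm.
Off by 2 mm total — nearest standard size.

C9 (40 × 57 mm)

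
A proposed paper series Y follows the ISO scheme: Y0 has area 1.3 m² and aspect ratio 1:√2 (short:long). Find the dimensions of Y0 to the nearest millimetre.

Let the short side be w mm. Then w · w√2 = 1.3 m² = 1,300,000 mm².
w² = 1,300,000/√2, so w ≈ 958.8 mm; long side = w√2 ≈ 1355.9 mm.

959 × 1356 mm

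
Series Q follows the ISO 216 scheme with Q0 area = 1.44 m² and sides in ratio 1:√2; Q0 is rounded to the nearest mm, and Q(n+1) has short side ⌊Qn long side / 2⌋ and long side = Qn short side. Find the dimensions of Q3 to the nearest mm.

Let Q0's short side be w mm. w · w√2 = 1.44 m² = 1,440,000 mm², so w ≈ 1009.1 mm and w√2 ≈ 1427.0 mm → Q0 = 1009 × 1427 mm.
Q1: ⌊1427/2⌋ × 1009 = 713 × 1009 mm
Q2: ⌊1009/2⌋ × 713 = 504 × 713 mm
Q3: ⌊713/2⌋ × 504 = 356 × 504 mm

356 × 504 mm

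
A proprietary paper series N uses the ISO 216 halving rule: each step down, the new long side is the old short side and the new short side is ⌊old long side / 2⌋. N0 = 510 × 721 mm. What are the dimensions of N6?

N1: ⌊721/2⌋ × 510 = 360 × 510 mm
N2: ⌊510/2⌋ × 360 = 255 × 360 mm
N3: ⌊360/2⌋ × 255 = 180 × 255 mm
N4: ⌊255/2⌋ × 180 = 127 × 180 mm
N5: ⌊180/2⌋ × 127 = 90 × 127 mm
N6: ⌊127/2⌋ × 90 = 63 × 90 mm

63 × 90 mm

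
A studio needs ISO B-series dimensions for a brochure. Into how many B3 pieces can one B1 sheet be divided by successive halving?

4

Each ISO step halves the sheet: 1 × B1 → 2 × B2 → 4 × B3
From B1 to B3 is 2 halving steps: 2^2 = 4.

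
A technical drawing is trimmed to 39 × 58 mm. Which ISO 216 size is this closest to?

C9 (40 × 57 mm)

Aspect ratio 58/39 ≈ 1.487 (ISO target is √2 ≈ 1.414).
In the C-series (envelope sizes, between A and B): C9 = 40 × 57 mm.
Off by 2 mm total — nearest standard size.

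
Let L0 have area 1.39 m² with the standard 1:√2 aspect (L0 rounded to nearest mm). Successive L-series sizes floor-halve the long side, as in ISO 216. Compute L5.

175 × 247 mm

Let L0's short side be w mm. w · w√2 = 1.39 m² = 1,390,000 mm², so w ≈ 991.4 mm and w√2 ≈ 1402.1 mm → L0 = 991 × 1402 mm.
L1: ⌊1402/2⌋ × 991 = 701 × 991 mm
L2: ⌊991/2⌋ × 701 = 495 × 701 mm
L3: ⌊701/2⌋ × 495 = 350 × 495 mm
L4: ⌊495/2⌋ × 350 = 247 × 350 mm
L5: ⌊350/2⌋ × 247 = 175 × 247 mm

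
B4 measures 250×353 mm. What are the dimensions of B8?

B5: ⌊353/2⌋ × 250 = 176 × 250 mm
B6: ⌊250/2⌋ × 176 = 125 × 176 mm
B7: ⌊176/2⌋ × 125 = 88 × 125 mm
B8: ⌊125/2⌋ × 88 = 62 × 88 mm

62 × 88 mm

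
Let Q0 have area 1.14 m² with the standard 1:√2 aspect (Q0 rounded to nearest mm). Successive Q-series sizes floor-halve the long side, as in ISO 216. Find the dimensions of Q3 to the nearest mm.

Let Q0's short side be w mm. w · w√2 = 1.14 m² = 1,140,000 mm², so w ≈ 897.8 mm and w√2 ≈ 1269.7 mm → Q0 = 898 × 1270 mm.
Q1: ⌊1270/2⌋ × 898 = 635 × 898 mm
Q2: ⌊898/2⌋ × 635 = 449 × 635 mm
Q3: ⌊635/2⌋ × 449 = 317 × 449 mm

317 × 449 mm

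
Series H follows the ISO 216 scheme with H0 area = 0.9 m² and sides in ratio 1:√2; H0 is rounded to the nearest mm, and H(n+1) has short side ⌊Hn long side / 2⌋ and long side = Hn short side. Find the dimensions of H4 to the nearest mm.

199 × 282 mm

Let H0's short side be w mm. w · w√2 = 0.9 m² = 900,000 mm², so w ≈ 797.7 mm and w√2 ≈ 1128.2 mm → H0 = 798 × 1128 mm.
H1: ⌊1128/2⌋ × 798 = 564 × 798 mm
H2: ⌊798/2⌋ × 564 = 399 × 564 mm
H3: ⌊564/2⌋ × 399 = 282 × 399 mm
H4: ⌊399/2⌋ × 282 = 199 × 282 mm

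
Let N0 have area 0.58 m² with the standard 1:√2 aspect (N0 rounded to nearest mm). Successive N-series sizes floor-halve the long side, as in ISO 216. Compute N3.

226 × 320 mm

Let N0's short side be w mm. w · w√2 = 0.58 m² = 580,000 mm², so w ≈ 640.4 mm and w√2 ≈ 905.7 mm → N0 = 640 × 906 mm.
N1: ⌊906/2⌋ × 640 = 453 × 640 mm
N2: ⌊640/2⌋ × 453 = 320 × 453 mm
N3: ⌊453/2⌋ × 320 = 226 × 320 mm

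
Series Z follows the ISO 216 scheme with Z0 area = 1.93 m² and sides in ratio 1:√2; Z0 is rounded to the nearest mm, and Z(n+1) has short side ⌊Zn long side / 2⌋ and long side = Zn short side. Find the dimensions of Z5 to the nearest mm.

Let Z0's short side be w mm. w · w√2 = 1.93 m² = 1,930,000 mm², so w ≈ 1168.2 mm and w√2 ≈ 1652.1 mm → Z0 = 1168 × 1652 mm.
Z1: ⌊1652/2⌋ × 1168 = 826 × 1168 mm
Z2: ⌊1168/2⌋ × 826 = 584 × 826 mm
Z3: ⌊826/2⌋ × 584 = 413 × 584 mm
Z4: ⌊584/2⌋ × 413 = 292 × 413 mm
Z5: ⌊413/2⌋ × 292 = 206 × 292 mm

206 × 292 mm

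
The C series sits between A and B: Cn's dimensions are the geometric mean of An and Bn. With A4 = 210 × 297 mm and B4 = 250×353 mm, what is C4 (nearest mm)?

229 × 324 mm

Short side: √(210 · 250) = √52500 ≈ 229.1 → 229 mm
Long side: √(297 · 353) = √104841 ≈ 323.8 → 324 mm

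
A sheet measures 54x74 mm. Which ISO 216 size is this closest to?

Aspect ratio 74/54 ≈ 1.370 (ISO target is √2 ≈ 1.414).
In the A-series (A0 area = 1 m²): A8 = 52 × 74 mm.
Off by 2 mm total — nearest standard size.

A8 (52 × 74 mm)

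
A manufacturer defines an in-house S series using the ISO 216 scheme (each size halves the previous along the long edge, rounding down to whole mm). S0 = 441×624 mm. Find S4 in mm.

110 × 156 mm

S1 = 312 × 441 mm (from S0 by 1 halving).
S2: ⌊441/2⌋ × 312 = 220 × 312 mm
S3: ⌊312/2⌋ × 220 = 156 × 220 mm
S4: ⌊220/2⌋ × 156 = 110 × 156 mm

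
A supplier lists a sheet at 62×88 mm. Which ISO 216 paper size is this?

B8 (62 × 88 mm)

Aspect ratio 88/62 ≈ 1.419 — close to the ISO √2 ≈ 1.414.
In the B-series (B0 = 1000 × 1414 mm): B8 = 62 × 88 mm.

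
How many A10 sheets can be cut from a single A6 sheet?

Each ISO step halves the sheet: 1 × A6 → 2 × A7 → 4 × A8 → 8 × A9 → …
From A6 to A10 is 4 halving steps: 2^4 = 16.

16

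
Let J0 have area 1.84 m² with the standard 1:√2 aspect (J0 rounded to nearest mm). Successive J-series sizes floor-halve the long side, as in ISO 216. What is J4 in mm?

285 × 403 mm

Let J0's short side be w mm. w · w√2 = 1.84 m² = 1,840,000 mm², so w ≈ 1140.6 mm and w√2 ≈ 1613.1 mm → J0 = 1141 × 1613 mm.
J1: ⌊1613/2⌋ × 1141 = 806 × 1141 mm
J2: ⌊1141/2⌋ × 806 = 570 × 806 mm
J3: ⌊806/2⌋ × 570 = 403 × 570 mm
J4: ⌊570/2⌋ × 403 = 285 × 403 mm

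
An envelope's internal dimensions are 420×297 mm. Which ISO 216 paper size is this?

A3 (297 × 420 mm)

Aspect ratio 420/297 ≈ 1.414 — close to the ISO √2 ≈ 1.414.
In the A-series (A0 area = 1 m²): A3 = 297 × 420 mm.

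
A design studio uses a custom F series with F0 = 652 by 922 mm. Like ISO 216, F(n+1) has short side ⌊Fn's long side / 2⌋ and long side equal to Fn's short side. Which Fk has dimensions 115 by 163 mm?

F0: 652 × 922 mm
F1: 461 × 652 mm
F2: 326 × 461 mm
F3: 230 × 326 mm
F4: 163 × 230 mm
F5: 115 × 163 mm
F6: 81 × 115 mm
→ matches F5.

F5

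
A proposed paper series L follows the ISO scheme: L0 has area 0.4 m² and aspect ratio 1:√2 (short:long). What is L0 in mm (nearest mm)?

532 × 752 mm

Let the short side be w mm. Then w · w√2 = 0.4 m² = 400,000 mm².
w² = 400,000/√2, so w ≈ 531.8 mm; long side = w√2 ≈ 752.1 mm.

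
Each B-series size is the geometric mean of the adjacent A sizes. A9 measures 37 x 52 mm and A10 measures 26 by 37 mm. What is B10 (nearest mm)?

31 × 44 mm

Short side: √(37 · 26) = √962 ≈ 31.0 → 31 mm
Long side: √(52 · 37) = √1924 ≈ 43.9 → 44 mm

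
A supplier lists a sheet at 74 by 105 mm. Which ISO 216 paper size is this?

A7 (74 × 105 mm)

Aspect ratio 105/74 ≈ 1.419 — close to the ISO √2 ≈ 1.414.
In the A-series (A0 area = 1 m²): A7 = 74 × 105 mm.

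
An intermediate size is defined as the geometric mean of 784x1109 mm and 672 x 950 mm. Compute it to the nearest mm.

Short side: √(784 · 672) = √526848 ≈ 725.8 → 726 mm
Long side: √(1109 · 950) = √1053550 ≈ 1026.4 → 1026 mm

726 × 1026 mm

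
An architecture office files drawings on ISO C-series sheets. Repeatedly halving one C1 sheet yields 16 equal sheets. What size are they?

16 = 2^4, so 4 halving steps.
C1 → C2 → … → C5 after 4 steps.

C5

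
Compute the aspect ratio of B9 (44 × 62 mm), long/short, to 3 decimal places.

1.409

62 / 44 = 1.409
ISO 216 targets √2 ≈ 1.414; the -0.005 deviation is from mm rounding.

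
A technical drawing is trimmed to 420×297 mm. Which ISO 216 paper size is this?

Aspect ratio 420/297 ≈ 1.414 — close to the ISO √2 ≈ 1.414.
In the A-series (A0 area = 1 m²): A3 = 297 × 420 mm.

A3 (297 × 420 mm)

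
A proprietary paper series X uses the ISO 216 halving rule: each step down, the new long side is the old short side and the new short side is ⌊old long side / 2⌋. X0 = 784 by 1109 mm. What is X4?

X1: ⌊1109/2⌋ × 784 = 554 × 784 mm
X2: ⌊784/2⌋ × 554 = 392 × 554 mm
X3: ⌊554/2⌋ × 392 = 277 × 392 mm
X4: ⌊392/2⌋ × 277 = 196 × 277 mm

196 × 277 mm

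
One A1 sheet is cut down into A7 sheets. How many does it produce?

64

Each ISO step halves the sheet: 1 × A1 → 2 × A2 → 4 × A3 → 8 × A4 → …
From A1 to A7 is 6 halving steps: 2^6 = 64.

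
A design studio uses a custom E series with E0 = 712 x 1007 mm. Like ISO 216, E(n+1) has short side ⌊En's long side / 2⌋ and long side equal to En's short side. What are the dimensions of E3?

E1: ⌊1007/2⌋ × 712 = 503 × 712 mm
E2: ⌊712/2⌋ × 503 = 356 × 503 mm
E3: ⌊503/2⌋ × 356 = 251 × 356 mm

251 × 356 mm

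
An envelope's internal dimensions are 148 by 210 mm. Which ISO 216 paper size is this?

Aspect ratio 210/148 ≈ 1.419 — close to the ISO √2 ≈ 1.414.
In the A-series (A0 area = 1 m²): A5 = 148 × 210 mm.

A5 (148 × 210 mm)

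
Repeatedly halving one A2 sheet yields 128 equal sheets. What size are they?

128 = 2^7, so 7 halving steps.
A2 → A3 → … → A9 after 7 steps.

A9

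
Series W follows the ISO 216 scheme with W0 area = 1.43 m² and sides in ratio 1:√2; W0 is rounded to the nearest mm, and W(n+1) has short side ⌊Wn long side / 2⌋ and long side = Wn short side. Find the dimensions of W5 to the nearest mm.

Let W0's short side be w mm. w · w√2 = 1.43 m² = 1,430,000 mm², so w ≈ 1005.6 mm and w√2 ≈ 1422.1 mm → W0 = 1006 × 1422 mm.
W1: ⌊1422/2⌋ × 1006 = 711 × 1006 mm
W2: ⌊1006/2⌋ × 711 = 503 × 711 mm
W3: ⌊711/2⌋ × 503 = 355 × 503 mm
W4: ⌊503/2⌋ × 355 = 251 × 355 mm
W5: ⌊355/2⌋ × 251 = 177 × 251 mm

177 × 251 mm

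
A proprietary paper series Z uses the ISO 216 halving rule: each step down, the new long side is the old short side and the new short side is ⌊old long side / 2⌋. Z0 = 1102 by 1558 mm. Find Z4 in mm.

Z1: ⌊1558/2⌋ × 1102 = 779 × 1102 mm
Z2: ⌊1102/2⌋ × 779 = 551 × 779 mm
Z3: ⌊779/2⌋ × 551 = 389 × 551 mm
Z4: ⌊551/2⌋ × 389 = 275 × 389 mm

275 × 389 mm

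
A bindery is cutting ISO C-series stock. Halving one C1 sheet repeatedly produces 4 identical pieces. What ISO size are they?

4 = 2^2, so 2 halving steps.
C1 → C2 → … → C3 after 2 steps.

C3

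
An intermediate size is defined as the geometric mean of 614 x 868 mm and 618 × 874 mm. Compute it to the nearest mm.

Short side: √(614 · 618) = √379452 ≈ 616.0 → 616 mm
Long side: √(868 · 874) = √758632 ≈ 871.0 → 871 mm

616 × 871 mm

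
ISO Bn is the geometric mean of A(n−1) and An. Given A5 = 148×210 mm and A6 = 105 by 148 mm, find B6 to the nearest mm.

125 × 176 mm

Short side: √(148 · 105) = √15540 ≈ 124.7 → 125 mm
Long side: √(210 · 148) = √31080 ≈ 176.3 → 176 mm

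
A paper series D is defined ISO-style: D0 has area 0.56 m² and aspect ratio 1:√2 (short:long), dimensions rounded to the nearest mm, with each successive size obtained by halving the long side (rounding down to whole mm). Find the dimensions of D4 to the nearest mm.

157 × 222 mm

Let D0's short side be w mm. w · w√2 = 0.56 m² = 560,000 mm², so w ≈ 629.3 mm and w√2 ≈ 889.9 mm → D0 = 629 × 890 mm.
D1: ⌊890/2⌋ × 629 = 445 × 629 mm
D2: ⌊629/2⌋ × 445 = 314 × 445 mm
D3: ⌊445/2⌋ × 314 = 222 × 314 mm
D4: ⌊314/2⌋ × 222 = 157 × 222 mm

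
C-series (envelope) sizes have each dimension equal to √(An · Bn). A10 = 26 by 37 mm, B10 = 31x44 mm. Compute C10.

28 × 40 mm

Short side: √(26 · 31) = √806 ≈ 28.4 → 28 mm
Long side: √(37 · 44) = √1628 ≈ 40.3 → 40 mm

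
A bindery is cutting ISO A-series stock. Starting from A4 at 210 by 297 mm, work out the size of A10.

26 × 37 mm

A5: ⌊297/2⌋ × 210 = 148 × 210 mm
A6: ⌊210/2⌋ × 148 = 105 × 148 mm
A7: ⌊148/2⌋ × 105 = 74 × 105 mm
A8: ⌊105/2⌋ × 74 = 52 × 74 mm
A9: ⌊74/2⌋ × 52 = 37 × 52 mm
A10: ⌊52/2⌋ × 37 = 26 × 37 mm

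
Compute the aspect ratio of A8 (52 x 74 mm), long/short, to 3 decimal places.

74 / 52 = 1.423
ISO 216 targets √2 ≈ 1.414; the +0.009 deviation is from mm rounding.

1.423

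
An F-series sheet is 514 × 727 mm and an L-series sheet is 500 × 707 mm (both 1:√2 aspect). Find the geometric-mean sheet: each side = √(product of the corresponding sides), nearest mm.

507 × 717 mm

Short side: √(514 · 500) = √257000 ≈ 507.0 → 507 mm
Long side: √(727 · 707) = √513989 ≈ 716.9 → 717 mm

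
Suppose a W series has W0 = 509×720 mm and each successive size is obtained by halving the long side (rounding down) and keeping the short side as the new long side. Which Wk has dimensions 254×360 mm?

W2

W0: 509 × 720 mm
W1: 360 × 509 mm
W2: 254 × 360 mm
W3: 180 × 254 mm
→ matches W2.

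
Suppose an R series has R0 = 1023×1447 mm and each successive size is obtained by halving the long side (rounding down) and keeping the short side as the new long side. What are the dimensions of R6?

127 × 180 mm

R1: ⌊1447/2⌋ × 1023 = 723 × 1023 mm
R2: ⌊1023/2⌋ × 723 = 511 × 723 mm
R3: ⌊723/2⌋ × 511 = 361 × 511 mm
R4: ⌊511/2⌋ × 361 = 255 × 361 mm
R5: ⌊361/2⌋ × 255 = 180 × 255 mm
R6: ⌊255/2⌋ × 180 = 127 × 180 mm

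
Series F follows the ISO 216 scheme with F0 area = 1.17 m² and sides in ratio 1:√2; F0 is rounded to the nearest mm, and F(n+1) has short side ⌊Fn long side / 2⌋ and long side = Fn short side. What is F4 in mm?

227 × 321 mm

Let F0's short side be w mm. w · w√2 = 1.17 m² = 1,170,000 mm², so w ≈ 909.6 mm and w√2 ≈ 1286.3 mm → F0 = 910 × 1286 mm.
F1: ⌊1286/2⌋ × 910 = 643 × 910 mm
F2: ⌊910/2⌋ × 643 = 455 × 643 mm
F3: ⌊643/2⌋ × 455 = 321 × 455 mm
F4: ⌊455/2⌋ × 321 = 227 × 321 mm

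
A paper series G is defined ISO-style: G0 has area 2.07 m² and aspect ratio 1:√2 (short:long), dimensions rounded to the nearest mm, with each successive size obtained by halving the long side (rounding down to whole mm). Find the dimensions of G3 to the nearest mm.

Let G0's short side be w mm. w · w√2 = 2.07 m² = 2,070,000 mm², so w ≈ 1209.8 mm and w√2 ≈ 1711.0 mm → G0 = 1210 × 1711 mm.
G1: ⌊1711/2⌋ × 1210 = 855 × 1210 mm
G2: ⌊1210/2⌋ × 855 = 605 × 855 mm
G3: ⌊855/2⌋ × 605 = 427 × 605 mm

427 × 605 mm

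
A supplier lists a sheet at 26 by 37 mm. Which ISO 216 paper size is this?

Aspect ratio 37/26 ≈ 1.423 — close to the ISO √2 ≈ 1.414.
In the A-series (A0 area = 1 m²): A10 = 26 × 37 mm.

A10 (26 × 37 mm)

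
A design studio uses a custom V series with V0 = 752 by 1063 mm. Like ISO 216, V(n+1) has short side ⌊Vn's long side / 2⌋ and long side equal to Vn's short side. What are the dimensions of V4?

V1: ⌊1063/2⌋ × 752 = 531 × 752 mm
V2: ⌊752/2⌋ × 531 = 376 × 531 mm
V3: ⌊531/2⌋ × 376 = 265 × 376 mm
V4: ⌊376/2⌋ × 265 = 188 × 265 mm

188 × 265 mm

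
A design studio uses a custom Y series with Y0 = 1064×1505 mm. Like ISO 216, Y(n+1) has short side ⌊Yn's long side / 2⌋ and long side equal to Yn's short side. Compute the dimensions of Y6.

133 × 188 mm

Y1: ⌊1505/2⌋ × 1064 = 752 × 1064 mm
Y2: ⌊1064/2⌋ × 752 = 532 × 752 mm
Y3: ⌊752/2⌋ × 532 = 376 × 532 mm
Y4: ⌊532/2⌋ × 376 = 266 × 376 mm
Y5: ⌊376/2⌋ × 266 = 188 × 266 mm
Y6: ⌊266/2⌋ × 188 = 133 × 188 mm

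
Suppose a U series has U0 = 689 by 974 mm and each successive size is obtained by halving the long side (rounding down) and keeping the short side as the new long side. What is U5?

121 × 172 mm

U1: ⌊974/2⌋ × 689 = 487 × 689 mm
U2: ⌊689/2⌋ × 487 = 344 × 487 mm
U3: ⌊487/2⌋ × 344 = 243 × 344 mm
U4: ⌊344/2⌋ × 243 = 172 × 243 mm
U5: ⌊243/2⌋ × 172 = 121 × 172 mm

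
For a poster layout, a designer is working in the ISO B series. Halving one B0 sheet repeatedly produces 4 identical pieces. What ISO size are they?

B2

4 = 2^2, so 2 halving steps.
B0 → B1 → … → B2 after 2 steps.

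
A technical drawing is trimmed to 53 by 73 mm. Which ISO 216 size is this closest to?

A8 (52 × 74 mm)

Aspect ratio 73/53 ≈ 1.377 (ISO target is √2 ≈ 1.414).
In the A-series (A0 area = 1 m²): A8 = 52 × 74 mm.
Off by 2 mm total — nearest standard size.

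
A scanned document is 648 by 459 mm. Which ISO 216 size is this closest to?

C2 (458 × 648 mm)

Aspect ratio 648/459 ≈ 1.412 — close to the ISO √2 ≈ 1.414.
In the C-series (envelope sizes, between A and B): C2 = 458 × 648 mm.
Off by 1 mm total — nearest standard size.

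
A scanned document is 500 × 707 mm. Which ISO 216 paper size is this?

B2 (500 × 707 mm)

Aspect ratio 707/500 ≈ 1.414 — close to the ISO √2 ≈ 1.414.
In the B-series (B0 = 1000 × 1414 mm): B2 = 500 × 707 mm.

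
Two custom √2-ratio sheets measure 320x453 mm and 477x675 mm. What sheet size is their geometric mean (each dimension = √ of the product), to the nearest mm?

Short side: √(320 · 477) = √152640 ≈ 390.7 → 391 mm
Long side: √(453 · 675) = √305775 ≈ 553.0 → 553 mm

391 × 553 mm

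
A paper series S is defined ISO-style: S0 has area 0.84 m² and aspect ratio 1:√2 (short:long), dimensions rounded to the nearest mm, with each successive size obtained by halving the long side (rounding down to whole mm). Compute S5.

136 × 192 mm

Let S0's short side be w mm. w · w√2 = 0.84 m² = 840,000 mm², so w ≈ 770.7 mm and w√2 ≈ 1089.9 mm → S0 = 771 × 1090 mm.
S1: ⌊1090/2⌋ × 771 = 545 × 771 mm
S2: ⌊771/2⌋ × 545 = 385 × 545 mm
S3: ⌊545/2⌋ × 385 = 272 × 385 mm
S4: ⌊385/2⌋ × 272 = 192 × 272 mm
S5: ⌊272/2⌋ × 192 = 136 × 192 mm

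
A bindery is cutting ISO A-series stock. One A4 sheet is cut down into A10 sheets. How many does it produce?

Each ISO step halves the sheet: 1 × A4 → 2 × A5 → 4 × A6 → 8 × A7 → …
From A4 to A10 is 6 halving steps: 2^6 = 64.

64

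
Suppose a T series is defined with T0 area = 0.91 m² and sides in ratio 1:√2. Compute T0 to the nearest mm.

Let the short side be w mm. Then w · w√2 = 0.91 m² = 910,000 mm².
w² = 910,000/√2, so w ≈ 802.2 mm; long side = w√2 ≈ 1134.4 mm.

802 × 1134 mm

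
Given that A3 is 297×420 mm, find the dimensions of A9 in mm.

37 × 52 mm

A4: ⌊420/2⌋ × 297 = 210 × 297 mm
A5: ⌊297/2⌋ × 210 = 148 × 210 mm
A6: ⌊210/2⌋ × 148 = 105 × 148 mm
A7: ⌊148/2⌋ × 105 = 74 × 105 mm
A8: ⌊105/2⌋ × 74 = 52 × 74 mm
A9: ⌊74/2⌋ × 52 = 37 × 52 mm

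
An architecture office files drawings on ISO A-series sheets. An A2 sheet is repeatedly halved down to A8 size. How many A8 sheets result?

A2 = 420 × 594 mm; A8 = 52 × 74 mm.
Each halving step doubles the count; 6 steps from A2 to A8.
2^6 = 64.

64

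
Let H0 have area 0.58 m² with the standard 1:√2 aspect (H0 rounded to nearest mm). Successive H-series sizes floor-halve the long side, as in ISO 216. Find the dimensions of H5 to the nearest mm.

Let H0's short side be w mm. w · w√2 = 0.58 m² = 580,000 mm², so w ≈ 640.4 mm and w√2 ≈ 905.7 mm → H0 = 640 × 906 mm.
H1: ⌊906/2⌋ × 640 = 453 × 640 mm
H2: ⌊640/2⌋ × 453 = 320 × 453 mm
H3: ⌊453/2⌋ × 320 = 226 × 320 mm
H4: ⌊320/2⌋ × 226 = 160 × 226 mm
H5: ⌊226/2⌋ × 160 = 113 × 160 mm

113 × 160 mm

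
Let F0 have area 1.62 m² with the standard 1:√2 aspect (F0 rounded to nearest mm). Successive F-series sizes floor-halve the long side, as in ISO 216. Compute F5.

Let F0's short side be w mm. w · w√2 = 1.62 m² = 1,620,000 mm², so w ≈ 1070.3 mm and w√2 ≈ 1513.6 mm → F0 = 1070 × 1514 mm.
F1: ⌊1514/2⌋ × 1070 = 757 × 1070 mm
F2: ⌊1070/2⌋ × 757 = 535 × 757 mm
F3: ⌊757/2⌋ × 535 = 378 × 535 mm
F4: ⌊535/2⌋ × 378 = 267 × 378 mm
F5: ⌊378/2⌋ × 267 = 189 × 267 mm

189 × 267 mm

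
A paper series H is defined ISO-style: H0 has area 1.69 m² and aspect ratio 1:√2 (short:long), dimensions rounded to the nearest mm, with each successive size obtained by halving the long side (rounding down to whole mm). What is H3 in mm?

386 × 546 mm

Let H0's short side be w mm. w · w√2 = 1.69 m² = 1,690,000 mm², so w ≈ 1093.2 mm and w√2 ≈ 1546.0 mm → H0 = 1093 × 1546 mm.
H1: ⌊1546/2⌋ × 1093 = 773 × 1093 mm
H2: ⌊1093/2⌋ × 773 = 546 × 773 mm
H3: ⌊773/2⌋ × 546 = 386 × 546 mm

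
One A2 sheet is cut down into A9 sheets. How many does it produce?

128

Each ISO step halves the sheet: 1 × A2 → 2 × A3 → 4 × A4 → 8 × A5 → …
From A2 to A9 is 7 halving steps: 2^7 = 128.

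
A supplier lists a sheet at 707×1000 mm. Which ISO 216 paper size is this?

Aspect ratio 1000/707 ≈ 1.414 — close to the ISO √2 ≈ 1.414.
In the B-series (B0 = 1000 × 1414 mm): B1 = 707 × 1000 mm.

B1 (707 × 1000 mm)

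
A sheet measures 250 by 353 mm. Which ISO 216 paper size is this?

B4 (250 × 353 mm)

Aspect ratio 353/250 ≈ 1.412 — close to the ISO √2 ≈ 1.414.
In the B-series (B0 = 1000 × 1414 mm): B4 = 250 × 353 mm.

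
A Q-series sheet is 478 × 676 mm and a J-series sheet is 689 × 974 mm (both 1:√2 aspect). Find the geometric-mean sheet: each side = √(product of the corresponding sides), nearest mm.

Short side: √(478 · 689) = √329342 ≈ 573.9 → 574 mm
Long side: √(676 · 974) = √658424 ≈ 811.4 → 811 mm

574 × 811 mm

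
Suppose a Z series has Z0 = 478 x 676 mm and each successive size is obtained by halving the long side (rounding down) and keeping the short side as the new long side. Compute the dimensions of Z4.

Z1: ⌊676/2⌋ × 478 = 338 × 478 mm
Z2: ⌊478/2⌋ × 338 = 239 × 338 mm
Z3: ⌊338/2⌋ × 239 = 169 × 239 mm
Z4: ⌊239/2⌋ × 169 = 119 × 169 mm

119 × 169 mm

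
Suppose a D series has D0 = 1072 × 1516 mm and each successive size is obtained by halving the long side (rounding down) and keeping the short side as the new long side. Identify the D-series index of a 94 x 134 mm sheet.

D7

D0: 1072 × 1516 mm
D1: 758 × 1072 mm
D2: 536 × 758 mm
D3: 379 × 536 mm
D4: 268 × 379 mm
D5: 189 × 268 mm
D6: 134 × 189 mm
D7: 94 × 134 mm
D8: 67 × 94 mm
→ matches D7.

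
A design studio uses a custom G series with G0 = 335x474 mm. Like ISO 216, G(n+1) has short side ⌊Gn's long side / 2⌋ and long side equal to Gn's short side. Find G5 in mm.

59 × 83 mm

G1: ⌊474/2⌋ × 335 = 237 × 335 mm
G2: ⌊335/2⌋ × 237 = 167 × 237 mm
G3: ⌊237/2⌋ × 167 = 118 × 167 mm
G4: ⌊167/2⌋ × 118 = 83 × 118 mm
G5: ⌊118/2⌋ × 83 = 59 × 83 mm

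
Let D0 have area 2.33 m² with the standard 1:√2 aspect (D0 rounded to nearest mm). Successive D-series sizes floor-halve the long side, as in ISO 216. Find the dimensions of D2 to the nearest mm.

Let D0's short side be w mm. w · w√2 = 2.33 m² = 2,330,000 mm², so w ≈ 1283.6 mm and w√2 ≈ 1815.2 mm → D0 = 1284 × 1815 mm.
D1: ⌊1815/2⌋ × 1284 = 907 × 1284 mm
D2: ⌊1284/2⌋ × 907 = 642 × 907 mm

642 × 907 mm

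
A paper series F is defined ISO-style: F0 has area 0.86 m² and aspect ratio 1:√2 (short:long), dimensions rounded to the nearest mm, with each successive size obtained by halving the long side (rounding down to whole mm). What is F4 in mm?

195 × 275 mm

Let F0's short side be w mm. w · w√2 = 0.86 m² = 860,000 mm², so w ≈ 779.8 mm and w√2 ≈ 1102.8 mm → F0 = 780 × 1103 mm.
F1: ⌊1103/2⌋ × 780 = 551 × 780 mm
F2: ⌊780/2⌋ × 551 = 390 × 551 mm
F3: ⌊551/2⌋ × 390 = 275 × 390 mm
F4: ⌊390/2⌋ × 275 = 195 × 275 mm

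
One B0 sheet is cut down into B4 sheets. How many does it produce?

16

B0 = 1000 × 1414 mm; B4 = 250 × 353 mm.
Each halving step doubles the count; 4 steps from B0 to B4.
2^4 = 16.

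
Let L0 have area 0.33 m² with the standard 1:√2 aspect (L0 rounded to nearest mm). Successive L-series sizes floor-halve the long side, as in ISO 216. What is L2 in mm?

Let L0's short side be w mm. w · w√2 = 0.33 m² = 330,000 mm², so w ≈ 483.1 mm and w√2 ≈ 683.1 mm → L0 = 483 × 683 mm.
L1: ⌊683/2⌋ × 483 = 341 × 483 mm
L2: ⌊483/2⌋ × 341 = 241 × 341 mm

241 × 341 mm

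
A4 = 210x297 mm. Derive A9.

A5: ⌊297/2⌋ × 210 = 148 × 210 mm
A6: ⌊210/2⌋ × 148 = 105 × 148 mm
A7: ⌊148/2⌋ × 105 = 74 × 105 mm
A8: ⌊105/2⌋ × 74 = 52 × 74 mm
A9: ⌊74/2⌋ × 52 = 37 × 52 mm

37 × 52 mm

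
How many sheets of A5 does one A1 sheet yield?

16

Each ISO step halves the sheet: 1 × A1 → 2 × A2 → 4 × A3 → 8 × A4 → …
From A1 to A5 is 4 halving steps: 2^4 = 16.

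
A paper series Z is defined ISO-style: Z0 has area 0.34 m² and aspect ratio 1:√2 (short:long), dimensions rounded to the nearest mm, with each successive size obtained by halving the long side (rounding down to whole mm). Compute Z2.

Let Z0's short side be w mm. w · w√2 = 0.34 m² = 340,000 mm², so w ≈ 490.3 mm and w√2 ≈ 693.4 mm → Z0 = 490 × 693 mm.
Z1: ⌊693/2⌋ × 490 = 346 × 490 mm
Z2: ⌊490/2⌋ × 346 = 245 × 346 mm

245 × 346 mm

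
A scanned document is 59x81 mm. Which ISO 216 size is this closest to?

C8 (57 × 81 mm)

Aspect ratio 81/59 ≈ 1.373 (ISO target is √2 ≈ 1.414).
In the C-series (envelope sizes, between A and B): C8 = 57 × 81 mm.
Off by 2 mm total — nearest standard size.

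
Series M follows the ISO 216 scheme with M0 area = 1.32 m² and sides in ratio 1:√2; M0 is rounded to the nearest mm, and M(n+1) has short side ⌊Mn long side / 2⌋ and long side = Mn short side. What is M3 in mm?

341 × 483 mm

Let M0's short side be w mm. w · w√2 = 1.32 m² = 1,320,000 mm², so w ≈ 966.1 mm and w√2 ≈ 1366.3 mm → M0 = 966 × 1366 mm.
M1: ⌊1366/2⌋ × 966 = 683 × 966 mm
M2: ⌊966/2⌋ × 683 = 483 × 683 mm
M3: ⌊683/2⌋ × 483 = 341 × 483 mm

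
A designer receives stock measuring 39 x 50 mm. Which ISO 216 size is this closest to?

Aspect ratio 50/39 ≈ 1.282 (ISO target is √2 ≈ 1.414).
In the A-series (A0 area = 1 m²): A9 = 37 × 52 mm.
Off by 4 mm total — nearest standard size.

A9 (37 × 52 mm)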